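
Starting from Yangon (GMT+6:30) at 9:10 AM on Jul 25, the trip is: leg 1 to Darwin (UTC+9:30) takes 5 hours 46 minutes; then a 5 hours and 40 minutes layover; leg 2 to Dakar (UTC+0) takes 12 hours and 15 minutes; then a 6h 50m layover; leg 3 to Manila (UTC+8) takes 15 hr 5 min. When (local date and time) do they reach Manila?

8:16 AM on July 27

Convert departure to UTC: 9:10 AM − 6:30 = 2:40 AM UTC on Jul 25.
Add 5 hours 46 minutes leg 1 → 8:26 AM UTC.
Add 5 hours and 40 minutes layover in Darwin → 2:06 PM UTC.
Add 12 hours and 15 minutes leg 2 → 2:21 AM UTC (Jul 26).
Add 6 hours and 50 minutes layover in Dakar → 9:11 AM UTC.
Add 15 hours 5 minutes leg 3 → 12:16 AM UTC (Jul 27).
Manila is UTC+8:00, so local arrival = 12:16 AM + 8:00 = 8:16 AM on Jul 27.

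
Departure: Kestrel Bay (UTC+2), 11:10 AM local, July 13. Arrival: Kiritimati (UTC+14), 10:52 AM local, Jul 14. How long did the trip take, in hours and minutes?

Departure in UTC: 11:10 AM − 2:00 = 9:10 AM on Jul 13.
Arrival in UTC: 10:52 AM − 14:00 = 8:52 PM on Jul 13.
Elapsed = 8:52 PM − 9:10 AM = 11 hours 42 minutes.

11 hours 42 minutes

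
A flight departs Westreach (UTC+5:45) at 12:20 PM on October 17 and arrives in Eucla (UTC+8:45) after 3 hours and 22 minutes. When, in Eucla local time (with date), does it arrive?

6:42 PM on October 17

Eucla is 3:00 ahead of Westreach.
After 3 hours 22 minutes it is 3:42 PM in Westreach.
Shift by the zone difference: 3:42 PM + 3:00 = 6:42 PM on Oct 17 in Eucla.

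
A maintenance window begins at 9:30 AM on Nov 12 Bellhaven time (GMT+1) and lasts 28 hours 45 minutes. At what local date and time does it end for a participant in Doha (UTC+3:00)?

4:15 PM on Nov 13

Doha is 2:00 ahead of Bellhaven.
After 28 hours 45 minutes it is 2:15 PM (Nov 13) in Bellhaven.
Shift by the zone difference: 2:15 PM + 2:00 = 4:15 PM on Nov 13 in Doha.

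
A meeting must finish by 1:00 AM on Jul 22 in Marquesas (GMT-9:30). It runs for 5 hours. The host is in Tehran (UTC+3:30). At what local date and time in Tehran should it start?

9:00 AM on July 22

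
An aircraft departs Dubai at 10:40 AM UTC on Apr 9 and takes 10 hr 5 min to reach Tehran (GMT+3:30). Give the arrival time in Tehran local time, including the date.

12:15 AM on Apr 10

Departure is given in UTC: 10:40 AM on Apr 9.
Add 10 hours 5 minutes → 8:45 PM UTC.
Tehran is UTC+3:30: 8:45 PM + 3:30 = 12:15 AM on Apr 10.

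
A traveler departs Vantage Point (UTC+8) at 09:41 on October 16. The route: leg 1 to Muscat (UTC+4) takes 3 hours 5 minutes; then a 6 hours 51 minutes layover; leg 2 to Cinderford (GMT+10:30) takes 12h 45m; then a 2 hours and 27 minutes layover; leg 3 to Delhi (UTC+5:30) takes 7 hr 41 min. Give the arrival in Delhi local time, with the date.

16:00 on Oct 17

Convert departure to UTC: 09:41 − 8:00 = 01:41 UTC on Oct 16.
Add 3 hours 5 minutes leg 1 → 04:46 UTC.
Add 6 hours 51 minutes layover in Muscat → 11:37 UTC.
Add 12 hours and 45 minutes leg 2 → 00:22 UTC (Oct 17).
Add 2 hours 27 minutes layover in Cinderford → 02:49 UTC.
Add 7 hours 41 minutes leg 3 → 10:30 UTC.
Delhi is UTC+5:30, so local arrival = 10:30 + 5:30 = 16:00 on Oct 17.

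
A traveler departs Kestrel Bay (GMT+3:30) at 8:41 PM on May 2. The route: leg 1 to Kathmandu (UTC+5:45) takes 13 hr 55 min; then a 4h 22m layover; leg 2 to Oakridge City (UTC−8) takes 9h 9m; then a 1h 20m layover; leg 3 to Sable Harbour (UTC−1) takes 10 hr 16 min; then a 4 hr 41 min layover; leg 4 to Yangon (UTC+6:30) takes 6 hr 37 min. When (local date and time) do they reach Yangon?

2:01 AM on May 5

Convert departure to UTC: 8:41 PM − 3:30 = 5:11 PM UTC on May 2.
Add 13 hours and 55 minutes leg 1 → 7:06 AM UTC (May 3).
Add 4 hours 22 minutes layover in Kathmandu → 11:28 AM UTC.
Add 9 hours and 9 minutes leg 2 → 8:37 PM UTC.
Add 1 hour and 20 minutes layover in Oakridge City → 9:57 PM UTC.
Add 10 hours 16 minutes leg 3 → 8:13 AM UTC (May 4).
Add 4 hours and 41 minutes layover in Sable Harbour → 12:54 PM UTC.
Add 6 hours and 37 minutes leg 4 → 7:31 PM UTC.
Yangon is UTC+6:30, so local arrival = 7:31 PM + 6:30 = 2:01 AM on May 5.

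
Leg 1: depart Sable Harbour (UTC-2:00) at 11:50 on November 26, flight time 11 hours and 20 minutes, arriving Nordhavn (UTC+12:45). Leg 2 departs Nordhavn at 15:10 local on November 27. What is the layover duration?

1 hour 15 minutes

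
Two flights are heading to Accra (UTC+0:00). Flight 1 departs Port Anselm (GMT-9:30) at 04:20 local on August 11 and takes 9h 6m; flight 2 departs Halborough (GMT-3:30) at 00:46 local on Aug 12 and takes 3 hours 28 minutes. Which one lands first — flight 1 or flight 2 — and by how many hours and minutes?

the first, by 8 hours 48 minutes

Flight 1 in UTC: 04:20 + 9:30 = 13:50 on Aug 11.
+9 hours and 6 minutes → arrive 22:56 UTC on Aug 11.
Flight 2 in UTC: 00:46 + 3:30 = 04:16 on Aug 12.
+3 hours 28 minutes → arrive 07:44 UTC on Aug 12.
Flight 1 lands earlier by 8 hours 48 minutes.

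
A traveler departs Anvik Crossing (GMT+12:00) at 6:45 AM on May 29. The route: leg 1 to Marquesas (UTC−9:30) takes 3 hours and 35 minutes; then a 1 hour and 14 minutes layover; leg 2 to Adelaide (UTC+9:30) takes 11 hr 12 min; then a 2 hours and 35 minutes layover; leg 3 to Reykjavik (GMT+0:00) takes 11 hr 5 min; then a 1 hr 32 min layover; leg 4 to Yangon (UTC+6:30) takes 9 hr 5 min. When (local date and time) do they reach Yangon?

Convert departure to UTC: 6:45 AM − 12:00 = 6:45 PM UTC on May 28.
Add 3 hours and 35 minutes leg 1 → 10:20 PM UTC.
Add 1 hour and 14 minutes layover in Marquesas → 11:34 PM UTC.
Add 11 hours 12 minutes leg 2 → 10:46 AM UTC (May 29).
Add 2 hours 35 minutes layover in Adelaide → 1:21 PM UTC.
Add 11 hours and 5 minutes leg 3 → 12:26 AM UTC (May 30).
Add 1 hour 32 minutes layover in Reykjavik → 1:58 AM UTC.
Add 9 hours and 5 minutes leg 4 → 11:03 AM UTC.
Yangon is UTC+6:30, so local arrival = 11:03 AM + 6:30 = 5:33 PM on May 30.

5:33 PM on May 30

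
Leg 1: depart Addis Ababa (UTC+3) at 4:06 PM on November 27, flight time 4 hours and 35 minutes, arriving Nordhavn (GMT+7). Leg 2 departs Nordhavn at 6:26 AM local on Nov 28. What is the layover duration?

5 hours 45 minutes

Convert departure to UTC: 4:06 PM − 3:00 = 1:06 PM UTC on Nov 27.
Add 4 hours 35 minutes flight time → 5:41 PM UTC.
Nordhavn is UTC+7:00, so local arrival = 5:41 PM + 7:00 = 12:41 AM on Nov 28.
Layover = 6:26 AM − 12:41 AM = 5 hours 45 minutes.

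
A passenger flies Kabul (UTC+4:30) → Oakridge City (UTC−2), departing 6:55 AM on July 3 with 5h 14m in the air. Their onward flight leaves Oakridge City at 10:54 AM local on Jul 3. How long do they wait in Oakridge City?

Convert departure to UTC: 6:55 AM − 4:30 = 2:25 AM UTC on Jul 3.
Add 5 hours and 14 minutes flight time → 7:39 AM UTC.
Oakridge City is UTC−2:00, so local arrival = 7:39 AM − 2:00 = 5:39 AM on Jul 3.
Layover = 10:54 AM − 5:39 AM = 5 hours 15 minutes.

5 hours 15 minutes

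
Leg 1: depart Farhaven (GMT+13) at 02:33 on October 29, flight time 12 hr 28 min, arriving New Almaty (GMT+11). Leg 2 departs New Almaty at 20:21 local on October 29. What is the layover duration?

Convert departure to UTC: 02:33 − 13:00 = 13:33 UTC on Oct 28.
Add 12 hours and 28 minutes flight time → 02:01 UTC (Oct 29).
New Almaty is UTC+11:00, so local arrival = 02:01 + 11:00 = 13:01 on Oct 29.
Layover = 20:21 − 13:01 = 7 hours 20 minutes.

7 hours 20 minutes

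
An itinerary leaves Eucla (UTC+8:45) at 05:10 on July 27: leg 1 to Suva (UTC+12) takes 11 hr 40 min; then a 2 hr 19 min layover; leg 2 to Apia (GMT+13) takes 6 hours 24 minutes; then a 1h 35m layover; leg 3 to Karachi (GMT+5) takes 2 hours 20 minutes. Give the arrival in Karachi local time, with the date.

01:43 on Jul 28

Convert departure to UTC: 05:10 − 8:45 = 20:25 UTC on Jul 26.
Add 11 hours 40 minutes leg 1 → 08:05 UTC (Jul 27).
Add 2 hours and 19 minutes layover in Suva → 10:24 UTC.
Add 6 hours 24 minutes leg 2 → 16:48 UTC.
Add 1 hour 35 minutes layover in Apia → 18:23 UTC.
Add 2 hours and 20 minutes leg 3 → 20:43 UTC.
Karachi is UTC+5:00, so local arrival = 20:43 + 5:00 = 01:43 on Jul 28.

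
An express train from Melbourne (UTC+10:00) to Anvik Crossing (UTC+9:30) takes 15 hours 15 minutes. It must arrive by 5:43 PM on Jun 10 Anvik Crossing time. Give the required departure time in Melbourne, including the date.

2:58 AM on June 10

Target arrival in UTC: 5:43 PM − 9:30 = 8:13 AM on Jun 10.
Subtract 15 hours 15 minutes → departure 4:58 PM UTC on Jun 9.
Melbourne is UTC+10:00: 4:58 PM + 10:00 = 2:58 AM on Jun 10.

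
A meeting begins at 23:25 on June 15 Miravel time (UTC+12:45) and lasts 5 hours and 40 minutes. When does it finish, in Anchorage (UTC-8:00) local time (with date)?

Convert start to UTC: 23:25 − 12:45 = 10:40 UTC on Jun 15.
Add 5 hours 40 minutes duration → 16:20 UTC.
Anchorage is UTC−8:00, so local end time = 16:20 − 8:00 = 08:20 on Jun 15.

08:20 on Jun 15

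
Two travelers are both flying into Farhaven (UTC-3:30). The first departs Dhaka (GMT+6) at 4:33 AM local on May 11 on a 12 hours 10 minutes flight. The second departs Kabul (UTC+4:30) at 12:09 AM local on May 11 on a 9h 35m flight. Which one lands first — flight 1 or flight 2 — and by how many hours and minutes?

the second, by 5 hours 29 minutes

Flight 1 in UTC: 4:33 AM − 6:00 = 10:33 PM on May 10.
+12 hours and 10 minutes → arrive 10:43 AM UTC on May 11.
Flight 2 in UTC: 12:09 AM − 4:30 = 7:39 PM on May 10.
+9 hours 35 minutes → arrive 5:14 AM UTC on May 11.
Flight 2 lands earlier by 5 hours 29 minutes.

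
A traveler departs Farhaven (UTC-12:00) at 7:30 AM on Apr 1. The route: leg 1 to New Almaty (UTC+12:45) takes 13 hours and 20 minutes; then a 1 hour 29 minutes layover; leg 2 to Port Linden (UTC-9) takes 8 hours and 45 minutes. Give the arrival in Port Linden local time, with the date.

Convert departure to UTC: 7:30 AM + 12:00 = 7:30 PM UTC on Apr 1.
Add 13 hours and 20 minutes leg 1 → 8:50 AM UTC (Apr 2).
Add 1 hour 29 minutes layover in New Almaty → 10:19 AM UTC.
Add 8 hours 45 minutes leg 2 → 7:04 PM UTC.
Port Linden is UTC−9:00, so local arrival = 7:04 PM − 9:00 = 10:04 AM on Apr 2.

10:04 AM on April 2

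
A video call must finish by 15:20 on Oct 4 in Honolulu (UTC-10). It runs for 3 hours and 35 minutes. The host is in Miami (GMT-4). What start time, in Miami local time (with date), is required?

Target end time in UTC: 15:20 + 10:00 = 01:20 on Oct 5.
Subtract 3 hours and 35 minutes → start 21:45 UTC on Oct 4.
Miami is UTC−4:00: 21:45 − 4:00 = 17:45 on Oct 4.

17:45 on Oct 4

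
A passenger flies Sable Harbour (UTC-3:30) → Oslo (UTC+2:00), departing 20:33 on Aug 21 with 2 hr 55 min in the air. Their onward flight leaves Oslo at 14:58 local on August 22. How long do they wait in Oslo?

10 hours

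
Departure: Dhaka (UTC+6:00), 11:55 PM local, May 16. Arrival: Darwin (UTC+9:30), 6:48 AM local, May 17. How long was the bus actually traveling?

3 hours 23 minutes

Darwin is 3:30 ahead of Dhaka.
Clock-face elapsed time (ignoring zones) is 6 hours 53 minutes.
Actual elapsed = 6 hours 53 minutes − 3:30 = 3 hours 23 minutes.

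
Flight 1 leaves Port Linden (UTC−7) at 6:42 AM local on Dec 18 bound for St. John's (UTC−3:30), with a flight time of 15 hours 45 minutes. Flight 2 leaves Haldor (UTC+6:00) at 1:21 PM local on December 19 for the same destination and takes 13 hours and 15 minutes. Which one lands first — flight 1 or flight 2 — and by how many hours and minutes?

the first, by 15 hours 9 minutes

Flight 1 in UTC: 6:42 AM + 7:00 = 1:42 PM on Dec 18.
+15 hours and 45 minutes → arrive 5:27 AM UTC on Dec 19.
Flight 2 in UTC: 1:21 PM − 6:00 = 7:21 AM on Dec 19.
+13 hours and 15 minutes → arrive 8:36 PM UTC on Dec 19.
Flight 1 lands earlier by 15 hours 9 minutes.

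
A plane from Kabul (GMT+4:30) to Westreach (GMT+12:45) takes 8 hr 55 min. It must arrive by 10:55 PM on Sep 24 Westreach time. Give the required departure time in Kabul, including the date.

5:45 AM on September 24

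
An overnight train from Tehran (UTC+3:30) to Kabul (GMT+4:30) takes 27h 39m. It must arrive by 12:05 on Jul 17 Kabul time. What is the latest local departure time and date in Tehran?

07:26 on Jul 16

Target arrival in UTC: 12:05 − 4:30 = 07:35 on Jul 17.
Subtract 27 hours 39 minutes → departure 03:56 UTC on Jul 16.
Tehran is UTC+3:30: 03:56 + 3:30 = 07:26 on Jul 16.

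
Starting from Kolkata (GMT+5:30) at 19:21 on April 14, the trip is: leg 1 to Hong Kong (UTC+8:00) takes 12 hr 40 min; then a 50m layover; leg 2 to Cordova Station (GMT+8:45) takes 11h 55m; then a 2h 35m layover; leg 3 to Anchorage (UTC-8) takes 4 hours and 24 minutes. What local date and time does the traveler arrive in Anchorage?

Convert departure to UTC: 19:21 − 5:30 = 13:51 UTC on Apr 14.
Add 12 hours 40 minutes leg 1 → 02:31 UTC (Apr 15).
Add 50 minutes layover in Hong Kong → 03:21 UTC.
Add 11 hours 55 minutes leg 2 → 15:16 UTC.
Add 2 hours and 35 minutes layover in Cordova Station → 17:51 UTC.
Add 4 hours 24 minutes leg 3 → 22:15 UTC.
Anchorage is UTC−8:00, so local arrival = 22:15 − 8:00 = 14:15 on Apr 15.

14:15 on Apr 15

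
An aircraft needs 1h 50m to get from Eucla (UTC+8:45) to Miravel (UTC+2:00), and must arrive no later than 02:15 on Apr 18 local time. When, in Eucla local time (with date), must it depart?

07:10 on April 18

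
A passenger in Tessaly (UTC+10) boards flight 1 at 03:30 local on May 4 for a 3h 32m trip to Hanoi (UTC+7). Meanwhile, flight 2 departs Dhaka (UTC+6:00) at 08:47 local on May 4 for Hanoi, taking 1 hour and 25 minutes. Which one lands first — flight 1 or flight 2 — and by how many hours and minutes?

the first, by 7 hours 10 minutes

Flight 1 in UTC: 03:30 − 10:00 = 17:30 on May 3.
+3 hours and 32 minutes → arrive 21:02 UTC on May 3.
Flight 2 in UTC: 08:47 − 6:00 = 02:47 on May 4.
+1 hour and 25 minutes → arrive 04:12 UTC on May 4.
Flight 1 lands earlier by 7 hours 10 minutes.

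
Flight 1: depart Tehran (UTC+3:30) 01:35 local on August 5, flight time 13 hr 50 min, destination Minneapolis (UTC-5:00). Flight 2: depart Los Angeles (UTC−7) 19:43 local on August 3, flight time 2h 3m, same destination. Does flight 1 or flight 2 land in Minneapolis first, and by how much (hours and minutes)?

the second, by 31 hours 9 minutes

Flight 1 in UTC: 01:35 − 3:30 = 22:05 on Aug 4.
+13 hours and 50 minutes → arrive 11:55 UTC on Aug 5.
Flight 2 in UTC: 19:43 + 7:00 = 02:43 on Aug 4.
+2 hours 3 minutes → arrive 04:46 UTC on Aug 4.
Flight 2 lands earlier by 31 hours 9 minutes.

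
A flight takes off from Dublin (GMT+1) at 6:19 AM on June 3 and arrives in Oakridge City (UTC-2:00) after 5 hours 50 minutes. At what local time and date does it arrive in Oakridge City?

Convert departure to UTC: 6:19 AM − 1:00 = 5:19 AM UTC on Jun 3.
Add 5 hours 50 minutes travel time → 11:09 AM UTC.
Oakridge City is UTC−2:00, so local arrival = 11:09 AM − 2:00 = 9:09 AM on Jun 3.

9:09 AM on June 3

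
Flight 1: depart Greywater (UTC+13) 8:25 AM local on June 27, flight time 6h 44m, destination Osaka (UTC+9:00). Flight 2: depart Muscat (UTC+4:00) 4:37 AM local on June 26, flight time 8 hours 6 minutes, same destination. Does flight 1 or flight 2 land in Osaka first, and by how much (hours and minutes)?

Flight 1 in UTC: 8:25 AM − 13:00 = 7:25 PM on Jun 26.
+6 hours 44 minutes → arrive 2:09 AM UTC on Jun 27.
Flight 2 in UTC: 4:37 AM − 4:00 = 12:37 AM on Jun 26.
+8 hours 6 minutes → arrive 8:43 AM UTC on Jun 26.
Flight 2 lands earlier by 17 hours 26 minutes.

the second, by 17 hours 26 minutes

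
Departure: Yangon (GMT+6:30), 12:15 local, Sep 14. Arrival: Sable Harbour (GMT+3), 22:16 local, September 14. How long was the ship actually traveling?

13 hours 31 minutes

Sable Harbour is 3:30 behind Yangon.
Clock-face elapsed time (ignoring zones) is 10 hours 1 minute.
Actual elapsed = 10 hours 1 minute + 3:30 = 13 hours 31 minutes.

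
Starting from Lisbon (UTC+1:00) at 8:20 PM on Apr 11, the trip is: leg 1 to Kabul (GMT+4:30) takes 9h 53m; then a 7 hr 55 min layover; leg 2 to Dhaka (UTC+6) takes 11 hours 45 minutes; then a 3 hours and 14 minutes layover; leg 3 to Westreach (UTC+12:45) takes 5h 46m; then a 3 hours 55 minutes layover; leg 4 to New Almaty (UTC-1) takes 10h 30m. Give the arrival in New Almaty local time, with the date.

Convert departure to UTC: 8:20 PM − 1:00 = 7:20 PM UTC on Apr 11.
Add 9 hours and 53 minutes leg 1 → 5:13 AM UTC (Apr 12).
Add 7 hours and 55 minutes layover in Kabul → 1:08 PM UTC.
Add 11 hours and 45 minutes leg 2 → 12:53 AM UTC (Apr 13).
Add 3 hours and 14 minutes layover in Dhaka → 4:07 AM UTC.
Add 5 hours 46 minutes leg 3 → 9:53 AM UTC.
Add 3 hours 55 minutes layover in Westreach → 1:48 PM UTC.
Add 10 hours and 30 minutes leg 4 → 12:18 AM UTC (Apr 14).
New Almaty is UTC−1:00, so local arrival = 12:18 AM − 1:00 = 11:18 PM on Apr 13.

11:18 PM on April 13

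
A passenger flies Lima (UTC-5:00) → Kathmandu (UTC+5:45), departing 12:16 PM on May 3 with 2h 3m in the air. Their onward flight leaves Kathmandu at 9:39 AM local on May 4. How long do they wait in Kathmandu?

Convert departure to UTC: 12:16 PM + 5:00 = 5:16 PM UTC on May 3.
Add 2 hours 3 minutes flight time → 7:19 PM UTC.
Kathmandu is UTC+5:45, so local arrival = 7:19 PM + 5:45 = 1:04 AM on May 4.
Layover = 9:39 AM − 1:04 AM = 8 hours 35 minutes.

8 hours 35 minutes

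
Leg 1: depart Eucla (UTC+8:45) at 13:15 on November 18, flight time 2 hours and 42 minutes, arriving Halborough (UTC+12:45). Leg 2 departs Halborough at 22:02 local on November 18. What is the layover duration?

Convert departure to UTC: 13:15 − 8:45 = 04:30 UTC on Nov 18.
Add 2 hours 42 minutes flight time → 07:12 UTC.
Halborough is UTC+12:45, so local arrival = 07:12 + 12:45 = 19:57 on Nov 18.
Layover = 22:02 − 19:57 = 2 hours 5 minutes.

2 hours 5 minutes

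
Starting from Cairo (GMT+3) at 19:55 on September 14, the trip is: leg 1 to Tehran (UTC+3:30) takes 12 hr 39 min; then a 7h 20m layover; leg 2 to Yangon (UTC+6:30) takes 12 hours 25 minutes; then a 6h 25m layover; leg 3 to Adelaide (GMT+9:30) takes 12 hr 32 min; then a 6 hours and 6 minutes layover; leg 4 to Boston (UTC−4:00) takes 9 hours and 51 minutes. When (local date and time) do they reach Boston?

Convert departure to UTC: 19:55 − 3:00 = 16:55 UTC on Sep 14.
Add 12 hours 39 minutes leg 1 → 05:34 UTC (Sep 15).
Add 7 hours 20 minutes layover in Tehran → 12:54 UTC.
Add 12 hours 25 minutes leg 2 → 01:19 UTC (Sep 16).
Add 6 hours and 25 minutes layover in Yangon → 07:44 UTC.
Add 12 hours 32 minutes leg 3 → 20:16 UTC.
Add 6 hours 6 minutes layover in Adelaide → 02:22 UTC (Sep 17).
Add 9 hours 51 minutes leg 4 → 12:13 UTC.
Boston is UTC−4:00, so local arrival = 12:13 − 4:00 = 08:13 on Sep 17.

08:13 on Sep 17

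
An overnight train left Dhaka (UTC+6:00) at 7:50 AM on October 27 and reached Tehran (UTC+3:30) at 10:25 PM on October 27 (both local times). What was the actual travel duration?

17 hours 5 minutes

Tehran is 2:30 behind Dhaka.
Clock-face elapsed time (ignoring zones) is 14 hours 35 minutes.
Actual elapsed = 14 hours 35 minutes + 2:30 = 17 hours 5 minutes.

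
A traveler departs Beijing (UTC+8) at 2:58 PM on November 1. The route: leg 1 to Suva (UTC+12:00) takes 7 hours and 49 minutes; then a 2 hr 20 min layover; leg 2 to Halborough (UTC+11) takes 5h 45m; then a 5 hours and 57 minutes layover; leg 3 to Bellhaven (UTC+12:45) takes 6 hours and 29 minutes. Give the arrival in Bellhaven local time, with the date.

12:03 AM on November 3

Convert departure to UTC: 2:58 PM − 8:00 = 6:58 AM UTC on Nov 1.
Add 7 hours and 49 minutes leg 1 → 2:47 PM UTC.
Add 2 hours 20 minutes layover in Suva → 5:07 PM UTC.
Add 5 hours and 45 minutes leg 2 → 10:52 PM UTC.
Add 5 hours 57 minutes layover in Halborough → 4:49 AM UTC (Nov 2).
Add 6 hours 29 minutes leg 3 → 11:18 AM UTC.
Bellhaven is UTC+12:45, so local arrival = 11:18 AM + 12:45 = 12:03 AM on Nov 3.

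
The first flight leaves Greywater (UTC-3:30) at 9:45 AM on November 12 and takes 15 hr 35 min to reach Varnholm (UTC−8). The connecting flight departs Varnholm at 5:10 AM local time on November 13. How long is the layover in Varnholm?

Convert departure to UTC: 9:45 AM + 3:30 = 1:15 PM UTC on Nov 12.
Add 15 hours and 35 minutes flight time → 4:50 AM UTC (Nov 13).
Varnholm is UTC−8:00, so local arrival = 4:50 AM − 8:00 = 8:50 PM on Nov 12.
Layover = 5:10 AM − 8:50 PM (+1 day) = 8 hours 20 minutes.

8 hours 20 minutes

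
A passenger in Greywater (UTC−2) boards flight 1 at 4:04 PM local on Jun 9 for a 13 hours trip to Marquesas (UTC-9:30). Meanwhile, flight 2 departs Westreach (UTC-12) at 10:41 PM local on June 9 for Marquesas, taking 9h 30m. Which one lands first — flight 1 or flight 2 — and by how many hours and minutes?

the first, by 13 hours 7 minutes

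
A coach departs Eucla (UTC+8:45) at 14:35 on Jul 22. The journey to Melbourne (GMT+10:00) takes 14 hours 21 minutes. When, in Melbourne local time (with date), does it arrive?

06:11 on July 23

Convert departure to UTC: 14:35 − 8:45 = 05:50 UTC on Jul 22.
Add 14 hours and 21 minutes travel time → 20:11 UTC.
Melbourne is UTC+10:00, so local arrival = 20:11 + 10:00 = 06:11 on Jul 23.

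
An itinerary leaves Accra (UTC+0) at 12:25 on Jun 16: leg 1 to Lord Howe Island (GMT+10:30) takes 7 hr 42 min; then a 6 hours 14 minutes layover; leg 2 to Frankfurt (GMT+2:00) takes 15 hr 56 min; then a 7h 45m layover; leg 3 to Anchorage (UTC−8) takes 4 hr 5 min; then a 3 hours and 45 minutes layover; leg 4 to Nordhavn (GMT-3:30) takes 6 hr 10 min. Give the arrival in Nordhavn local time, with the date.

Accra is at UTC+0, so departure is already 12:25 UTC on Jun 16.
Add 7 hours and 42 minutes leg 1 → 20:07 UTC.
Add 6 hours and 14 minutes layover in Lord Howe Island → 02:21 UTC (Jun 17).
Add 15 hours 56 minutes leg 2 → 18:17 UTC.
Add 7 hours 45 minutes layover in Frankfurt → 02:02 UTC (Jun 18).
Add 4 hours and 5 minutes leg 3 → 06:07 UTC.
Add 3 hours and 45 minutes layover in Anchorage → 09:52 UTC.
Add 6 hours and 10 minutes leg 4 → 16:02 UTC.
Nordhavn is UTC−3:30, so local arrival = 16:02 − 3:30 = 12:32 on Jun 18.

12:32 on June 18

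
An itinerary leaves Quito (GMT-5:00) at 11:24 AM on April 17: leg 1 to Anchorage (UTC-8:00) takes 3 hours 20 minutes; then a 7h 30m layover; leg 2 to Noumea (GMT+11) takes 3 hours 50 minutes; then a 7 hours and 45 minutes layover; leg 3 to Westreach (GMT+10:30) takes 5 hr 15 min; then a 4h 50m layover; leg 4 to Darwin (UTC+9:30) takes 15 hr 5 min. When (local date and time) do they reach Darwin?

Convert departure to UTC: 11:24 AM + 5:00 = 4:24 PM UTC on Apr 17.
Add 3 hours and 20 minutes leg 1 → 7:44 PM UTC.
Add 7 hours 30 minutes layover in Anchorage → 3:14 AM UTC (Apr 18).
Add 3 hours and 50 minutes leg 2 → 7:04 AM UTC.
Add 7 hours 45 minutes layover in Noumea → 2:49 PM UTC.
Add 5 hours 15 minutes leg 3 → 8:04 PM UTC.
Add 4 hours and 50 minutes layover in Westreach → 12:54 AM UTC (Apr 19).
Add 15 hours and 5 minutes leg 4 → 3:59 PM UTC.
Darwin is UTC+9:30, so local arrival = 3:59 PM + 9:30 = 1:29 AM on Apr 20.

1:29 AM on April 20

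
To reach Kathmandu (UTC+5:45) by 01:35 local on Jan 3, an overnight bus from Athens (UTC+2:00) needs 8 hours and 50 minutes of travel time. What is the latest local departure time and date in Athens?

Target arrival in UTC: 01:35 − 5:45 = 19:50 on Jan 2.
Subtract 8 hours 50 minutes → departure 11:00 UTC on Jan 2.
Athens is UTC+2:00: 11:00 + 2:00 = 13:00 on Jan 2.

13:00 on Jan 2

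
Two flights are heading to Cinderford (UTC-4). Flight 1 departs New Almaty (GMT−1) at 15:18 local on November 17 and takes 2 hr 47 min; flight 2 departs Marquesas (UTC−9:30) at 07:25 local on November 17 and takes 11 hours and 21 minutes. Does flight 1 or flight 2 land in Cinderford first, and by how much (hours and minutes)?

Flight 1 in UTC: 15:18 + 1:00 = 16:18 on Nov 17.
+2 hours and 47 minutes → arrive 19:05 UTC on Nov 17.
Flight 2 in UTC: 07:25 + 9:30 = 16:55 on Nov 17.
+11 hours and 21 minutes → arrive 04:16 UTC on Nov 18.
Flight 1 lands earlier by 9 hours 11 minutes.

the first, by 9 hours 11 minutes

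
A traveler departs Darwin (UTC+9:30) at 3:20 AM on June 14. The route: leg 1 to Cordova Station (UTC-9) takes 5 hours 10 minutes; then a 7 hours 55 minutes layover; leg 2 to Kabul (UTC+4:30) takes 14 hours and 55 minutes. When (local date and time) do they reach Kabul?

Convert departure to UTC: 3:20 AM − 9:30 = 5:50 PM UTC on Jun 13.
Add 5 hours and 10 minutes leg 1 → 11:00 PM UTC.
Add 7 hours 55 minutes layover in Cordova Station → 6:55 AM UTC (Jun 14).
Add 14 hours 55 minutes leg 2 → 9:50 PM UTC.
Kabul is UTC+4:30, so local arrival = 9:50 PM + 4:30 = 2:20 AM on Jun 15.

2:20 AM on Jun 15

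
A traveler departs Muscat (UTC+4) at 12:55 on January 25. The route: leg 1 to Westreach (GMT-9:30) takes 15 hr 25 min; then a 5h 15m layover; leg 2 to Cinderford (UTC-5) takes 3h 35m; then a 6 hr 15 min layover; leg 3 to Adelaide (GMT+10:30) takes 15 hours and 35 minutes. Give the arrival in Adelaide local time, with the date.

Convert departure to UTC: 12:55 − 4:00 = 08:55 UTC on Jan 25.
Add 15 hours and 25 minutes leg 1 → 00:20 UTC (Jan 26).
Add 5 hours 15 minutes layover in Westreach → 05:35 UTC.
Add 3 hours and 35 minutes leg 2 → 09:10 UTC.
Add 6 hours 15 minutes layover in Cinderford → 15:25 UTC.
Add 15 hours and 35 minutes leg 3 → 07:00 UTC (Jan 27).
Adelaide is UTC+10:30, so local arrival = 07:00 + 10:30 = 17:30 on Jan 27.

17:30 on January 27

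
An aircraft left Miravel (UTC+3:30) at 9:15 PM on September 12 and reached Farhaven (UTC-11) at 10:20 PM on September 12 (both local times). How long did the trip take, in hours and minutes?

Departure in UTC: 9:15 PM − 3:30 = 5:45 PM on Sep 12.
Arrival in UTC: 10:20 PM + 11:00 = 9:20 AM on Sep 13.
Elapsed = 9:20 AM − 5:45 PM (+1 day) = 15 hours 35 minutes.

15 hours 35 minutes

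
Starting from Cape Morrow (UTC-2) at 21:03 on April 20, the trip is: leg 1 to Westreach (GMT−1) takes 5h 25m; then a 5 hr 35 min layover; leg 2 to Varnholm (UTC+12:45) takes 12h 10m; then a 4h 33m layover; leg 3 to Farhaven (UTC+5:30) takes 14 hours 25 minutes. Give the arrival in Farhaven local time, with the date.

22:41 on Apr 22

Convert departure to UTC: 21:03 + 2:00 = 23:03 UTC on Apr 20.
Add 5 hours and 25 minutes leg 1 → 04:28 UTC (Apr 21).
Add 5 hours and 35 minutes layover in Westreach → 10:03 UTC.
Add 12 hours 10 minutes leg 2 → 22:13 UTC.
Add 4 hours 33 minutes layover in Varnholm → 02:46 UTC (Apr 22).
Add 14 hours and 25 minutes leg 3 → 17:11 UTC.
Farhaven is UTC+5:30, so local arrival = 17:11 + 5:30 = 22:41 on Apr 22.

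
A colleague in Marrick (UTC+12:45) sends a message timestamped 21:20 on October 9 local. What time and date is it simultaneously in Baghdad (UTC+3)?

11:35 on October 9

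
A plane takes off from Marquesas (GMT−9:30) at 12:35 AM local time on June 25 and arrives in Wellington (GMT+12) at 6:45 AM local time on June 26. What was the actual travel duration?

8 hours 40 minutes

Wellington is 21:30 ahead of Marquesas.
Clock-face elapsed time (ignoring zones) is 30 hours 10 minutes.
Actual elapsed = 30 hours 10 minutes − 21:30 = 8 hours 40 minutes.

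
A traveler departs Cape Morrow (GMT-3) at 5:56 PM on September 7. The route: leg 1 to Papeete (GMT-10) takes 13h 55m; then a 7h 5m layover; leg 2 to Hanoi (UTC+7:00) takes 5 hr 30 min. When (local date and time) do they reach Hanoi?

Convert departure to UTC: 5:56 PM + 3:00 = 8:56 PM UTC on Sep 7.
Add 13 hours 55 minutes leg 1 → 10:51 AM UTC (Sep 8).
Add 7 hours 5 minutes layover in Papeete → 5:56 PM UTC.
Add 5 hours 30 minutes leg 2 → 11:26 PM UTC.
Hanoi is UTC+7:00, so local arrival = 11:26 PM + 7:00 = 6:26 AM on Sep 9.

6:26 AM on Sep 9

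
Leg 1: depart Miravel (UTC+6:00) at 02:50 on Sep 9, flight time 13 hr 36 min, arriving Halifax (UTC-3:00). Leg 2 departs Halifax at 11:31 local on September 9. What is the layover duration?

4 hours 5 minutes

Convert departure to UTC: 02:50 − 6:00 = 20:50 UTC on Sep 8.
Add 13 hours 36 minutes flight time → 10:26 UTC (Sep 9).
Halifax is UTC−3:00, so local arrival = 10:26 − 3:00 = 07:26 on Sep 9.
Layover = 11:31 − 07:26 = 4 hours 5 minutes.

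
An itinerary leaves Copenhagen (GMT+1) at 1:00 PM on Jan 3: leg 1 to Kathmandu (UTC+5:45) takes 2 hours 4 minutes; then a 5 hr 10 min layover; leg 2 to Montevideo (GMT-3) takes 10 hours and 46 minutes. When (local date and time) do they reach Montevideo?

3:00 AM on January 4

Convert departure to UTC: 1:00 PM − 1:00 = 12:00 PM UTC on Jan 3.
Add 2 hours and 4 minutes leg 1 → 2:04 PM UTC.
Add 5 hours 10 minutes layover in Kathmandu → 7:14 PM UTC.
Add 10 hours 46 minutes leg 2 → 6:00 AM UTC (Jan 4).
Montevideo is UTC−3:00, so local arrival = 6:00 AM − 3:00 = 3:00 AM on Jan 4.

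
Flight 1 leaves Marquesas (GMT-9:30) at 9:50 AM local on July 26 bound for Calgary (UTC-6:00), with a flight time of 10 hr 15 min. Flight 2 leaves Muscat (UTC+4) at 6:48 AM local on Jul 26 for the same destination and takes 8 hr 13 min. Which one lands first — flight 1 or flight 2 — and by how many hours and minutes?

Flight 1 in UTC: 9:50 AM + 9:30 = 7:20 PM on Jul 26.
+10 hours and 15 minutes → arrive 5:35 AM UTC on Jul 27.
Flight 2 in UTC: 6:48 AM − 4:00 = 2:48 AM on Jul 26.
+8 hours and 13 minutes → arrive 11:01 AM UTC on Jul 26.
Flight 2 lands earlier by 18 hours 34 minutes.

the second, by 18 hours 34 minutes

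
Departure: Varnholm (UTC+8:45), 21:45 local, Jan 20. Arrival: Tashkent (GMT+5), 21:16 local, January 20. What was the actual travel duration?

3 hours 16 minutes

Tashkent is 3:45 behind Varnholm.
Clock-face elapsed time (ignoring zones) is −29 minutes.
Actual elapsed = −29 minutes + 3:45 = 3 hours 16 minutes.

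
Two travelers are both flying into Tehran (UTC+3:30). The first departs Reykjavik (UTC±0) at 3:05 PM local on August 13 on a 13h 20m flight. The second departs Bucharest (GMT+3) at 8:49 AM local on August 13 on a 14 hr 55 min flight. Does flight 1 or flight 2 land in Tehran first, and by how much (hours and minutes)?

the second, by 7 hours 41 minutes

Flight 1 departs at 3:05 PM UTC (Aug 13).
+13 hours 20 minutes → arrive 4:25 AM UTC on Aug 14.
Flight 2 in UTC: 8:49 AM − 3:00 = 5:49 AM on Aug 13.
+14 hours 55 minutes → arrive 8:44 PM UTC on Aug 13.
Flight 2 lands earlier by 7 hours 41 minutes.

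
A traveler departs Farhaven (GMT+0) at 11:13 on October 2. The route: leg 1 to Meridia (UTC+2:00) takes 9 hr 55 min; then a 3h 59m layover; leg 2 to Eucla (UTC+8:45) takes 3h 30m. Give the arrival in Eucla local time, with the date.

Farhaven is at UTC+0, so departure is already 11:13 UTC on Oct 2.
Add 9 hours and 55 minutes leg 1 → 21:08 UTC.
Add 3 hours 59 minutes layover in Meridia → 01:07 UTC (Oct 3).
Add 3 hours 30 minutes leg 2 → 04:37 UTC.
Eucla is UTC+8:45, so local arrival = 04:37 + 8:45 = 13:22 on Oct 3.

13:22 on October 3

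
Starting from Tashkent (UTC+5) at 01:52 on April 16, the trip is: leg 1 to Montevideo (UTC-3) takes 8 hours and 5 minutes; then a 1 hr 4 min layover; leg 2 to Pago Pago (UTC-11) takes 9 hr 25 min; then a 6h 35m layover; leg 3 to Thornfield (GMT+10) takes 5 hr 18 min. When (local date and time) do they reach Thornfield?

13:19 on April 17

Convert departure to UTC: 01:52 − 5:00 = 20:52 UTC on Apr 15.
Add 8 hours 5 minutes leg 1 → 04:57 UTC (Apr 16).
Add 1 hour 4 minutes layover in Montevideo → 06:01 UTC.
Add 9 hours and 25 minutes leg 2 → 15:26 UTC.
Add 6 hours and 35 minutes layover in Pago Pago → 22:01 UTC.
Add 5 hours and 18 minutes leg 3 → 03:19 UTC (Apr 17).
Thornfield is UTC+10:00, so local arrival = 03:19 + 10:00 = 13:19 on Apr 17.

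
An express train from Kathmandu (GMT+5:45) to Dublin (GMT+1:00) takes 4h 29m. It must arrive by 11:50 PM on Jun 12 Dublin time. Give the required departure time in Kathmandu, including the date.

12:06 AM on June 13

Target arrival in UTC: 11:50 PM − 1:00 = 10:50 PM on Jun 12.
Subtract 4 hours and 29 minutes → departure 6:21 PM UTC on Jun 12.
Kathmandu is UTC+5:45: 6:21 PM + 5:45 = 12:06 AM on Jun 13.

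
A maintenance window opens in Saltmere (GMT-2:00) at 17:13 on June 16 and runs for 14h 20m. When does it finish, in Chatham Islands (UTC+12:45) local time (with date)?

22:18 on Jun 17

Chatham Islands is 14:45 ahead of Saltmere.
After 14 hours 20 minutes it is 07:33 (Jun 17) in Saltmere.
Shift by the zone difference: 07:33 + 14:45 = 22:18 on Jun 17 in Chatham Islands.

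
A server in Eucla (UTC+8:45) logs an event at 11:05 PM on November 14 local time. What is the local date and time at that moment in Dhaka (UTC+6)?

In UTC: 11:05 PM − 8:45 = 2:20 PM on Nov 14.
Dhaka is UTC+6:00: 2:20 PM + 6:00 = 8:20 PM on Nov 14.

8:20 PM on November 14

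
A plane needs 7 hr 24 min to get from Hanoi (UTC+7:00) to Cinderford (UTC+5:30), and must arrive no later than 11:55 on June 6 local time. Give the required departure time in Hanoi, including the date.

Target arrival in UTC: 11:55 − 5:30 = 06:25 on Jun 6.
Subtract 7 hours 24 minutes → departure 23:01 UTC on Jun 5.
Hanoi is UTC+7:00: 23:01 + 7:00 = 06:01 on Jun 6.

06:01 on June 6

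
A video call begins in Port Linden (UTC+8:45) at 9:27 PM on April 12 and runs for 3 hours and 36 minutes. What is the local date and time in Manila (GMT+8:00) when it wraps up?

12:18 AM on April 13

Convert start to UTC: 9:27 PM − 8:45 = 12:42 PM UTC on Apr 12.
Add 3 hours and 36 minutes duration → 4:18 PM UTC.
Manila is UTC+8:00, so local end time = 4:18 PM + 8:00 = 12:18 AM on Apr 13.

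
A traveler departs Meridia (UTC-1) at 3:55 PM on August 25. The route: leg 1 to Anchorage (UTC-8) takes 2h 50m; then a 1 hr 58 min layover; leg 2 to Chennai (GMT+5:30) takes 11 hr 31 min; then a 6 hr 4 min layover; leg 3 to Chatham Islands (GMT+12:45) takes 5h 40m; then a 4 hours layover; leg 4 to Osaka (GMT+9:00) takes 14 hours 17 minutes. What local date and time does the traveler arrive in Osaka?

Convert departure to UTC: 3:55 PM + 1:00 = 4:55 PM UTC on Aug 25.
Add 2 hours and 50 minutes leg 1 → 7:45 PM UTC.
Add 1 hour 58 minutes layover in Anchorage → 9:43 PM UTC.
Add 11 hours 31 minutes leg 2 → 9:14 AM UTC (Aug 26).
Add 6 hours and 4 minutes layover in Chennai → 3:18 PM UTC.
Add 5 hours and 40 minutes leg 3 → 8:58 PM UTC.
Add 4 hours layover in Chatham Islands → 12:58 AM UTC (Aug 27).
Add 14 hours 17 minutes leg 4 → 3:15 PM UTC.
Osaka is UTC+9:00, so local arrival = 3:15 PM + 9:00 = 12:15 AM on Aug 28.

12:15 AM on August 28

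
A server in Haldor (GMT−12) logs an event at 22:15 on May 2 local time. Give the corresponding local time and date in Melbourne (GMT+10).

20:15 on May 3

In UTC: 22:15 + 12:00 = 10:15 on May 3.
Melbourne is UTC+10:00: 10:15 + 10:00 = 20:15 on May 3.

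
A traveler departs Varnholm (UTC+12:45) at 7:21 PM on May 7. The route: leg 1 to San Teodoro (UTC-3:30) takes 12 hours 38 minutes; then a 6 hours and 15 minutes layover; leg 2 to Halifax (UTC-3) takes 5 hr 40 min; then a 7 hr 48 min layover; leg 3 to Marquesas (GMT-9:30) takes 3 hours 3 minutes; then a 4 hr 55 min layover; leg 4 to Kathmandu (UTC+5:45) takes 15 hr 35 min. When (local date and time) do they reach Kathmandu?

8:15 PM on May 9

Convert departure to UTC: 7:21 PM − 12:45 = 6:36 AM UTC on May 7.
Add 12 hours 38 minutes leg 1 → 7:14 PM UTC.
Add 6 hours 15 minutes layover in San Teodoro → 1:29 AM UTC (May 8).
Add 5 hours and 40 minutes leg 2 → 7:09 AM UTC.
Add 7 hours and 48 minutes layover in Halifax → 2:57 PM UTC.
Add 3 hours and 3 minutes leg 3 → 6:00 PM UTC.
Add 4 hours 55 minutes layover in Marquesas → 10:55 PM UTC.
Add 15 hours and 35 minutes leg 4 → 2:30 PM UTC (May 9).
Kathmandu is UTC+5:45, so local arrival = 2:30 PM + 5:45 = 8:15 PM on May 9.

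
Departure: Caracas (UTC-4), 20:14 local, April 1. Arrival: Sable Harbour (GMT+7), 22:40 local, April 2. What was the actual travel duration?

15 hours 26 minutes

Sable Harbour is 11:00 ahead of Caracas.
Clock-face elapsed time (ignoring zones) is 26 hours 26 minutes.
Actual elapsed = 26 hours 26 minutes − 11:00 = 15 hours 26 minutes.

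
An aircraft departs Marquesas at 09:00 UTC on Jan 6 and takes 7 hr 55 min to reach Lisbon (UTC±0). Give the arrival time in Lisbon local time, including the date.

16:55 on Jan 6

Departure is given in UTC: 09:00 on Jan 6.
Add 7 hours and 55 minutes → 16:55 UTC.
Lisbon is UTC+0, so local arrival is 16:55 on Jan 6.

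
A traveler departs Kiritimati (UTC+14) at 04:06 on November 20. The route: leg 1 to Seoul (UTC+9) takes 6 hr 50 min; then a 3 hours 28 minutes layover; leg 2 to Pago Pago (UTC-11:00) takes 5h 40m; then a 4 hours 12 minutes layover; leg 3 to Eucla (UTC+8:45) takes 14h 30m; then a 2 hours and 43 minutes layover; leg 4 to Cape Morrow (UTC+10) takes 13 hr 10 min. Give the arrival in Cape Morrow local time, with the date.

02:39 on Nov 22

Convert departure to UTC: 04:06 − 14:00 = 14:06 UTC on Nov 19.
Add 6 hours and 50 minutes leg 1 → 20:56 UTC.
Add 3 hours 28 minutes layover in Seoul → 00:24 UTC (Nov 20).
Add 5 hours and 40 minutes leg 2 → 06:04 UTC.
Add 4 hours 12 minutes layover in Pago Pago → 10:16 UTC.
Add 14 hours 30 minutes leg 3 → 00:46 UTC (Nov 21).
Add 2 hours and 43 minutes layover in Eucla → 03:29 UTC.
Add 13 hours and 10 minutes leg 4 → 16:39 UTC.
Cape Morrow is UTC+10:00, so local arrival = 16:39 + 10:00 = 02:39 on Nov 22.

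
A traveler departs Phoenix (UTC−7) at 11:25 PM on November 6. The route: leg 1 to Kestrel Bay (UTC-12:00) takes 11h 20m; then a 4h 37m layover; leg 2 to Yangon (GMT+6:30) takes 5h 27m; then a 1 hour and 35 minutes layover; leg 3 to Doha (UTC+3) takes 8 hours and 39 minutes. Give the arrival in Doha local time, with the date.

5:03 PM on November 8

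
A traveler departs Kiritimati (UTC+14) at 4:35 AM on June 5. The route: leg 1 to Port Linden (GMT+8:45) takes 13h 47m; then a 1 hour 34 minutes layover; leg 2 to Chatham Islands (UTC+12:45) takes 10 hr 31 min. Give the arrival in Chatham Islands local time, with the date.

Convert departure to UTC: 4:35 AM − 14:00 = 2:35 PM UTC on Jun 4.
Add 13 hours 47 minutes leg 1 → 4:22 AM UTC (Jun 5).
Add 1 hour and 34 minutes layover in Port Linden → 5:56 AM UTC.
Add 10 hours 31 minutes leg 2 → 4:27 PM UTC.
Chatham Islands is UTC+12:45, so local arrival = 4:27 PM + 12:45 = 5:12 AM on Jun 6.

5:12 AM on Jun 6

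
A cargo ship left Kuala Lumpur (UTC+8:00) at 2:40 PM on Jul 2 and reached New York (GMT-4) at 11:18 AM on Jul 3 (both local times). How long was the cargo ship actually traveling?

32 hours 38 minutes

Departure in UTC: 2:40 PM − 8:00 = 6:40 AM on Jul 2.
Arrival in UTC: 11:18 AM + 4:00 = 3:18 PM on Jul 3.
Elapsed = 3:18 PM − 6:40 AM (+1 day) = 32 hours 38 minutes.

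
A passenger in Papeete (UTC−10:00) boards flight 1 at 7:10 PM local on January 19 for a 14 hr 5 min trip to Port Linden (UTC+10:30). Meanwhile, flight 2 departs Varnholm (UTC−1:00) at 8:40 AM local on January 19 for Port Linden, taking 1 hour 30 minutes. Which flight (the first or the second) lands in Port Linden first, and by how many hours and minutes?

the second, by 32 hours 5 minutes

Flight 1 in UTC: 7:10 PM + 10:00 = 5:10 AM on Jan 20.
+14 hours 5 minutes → arrive 7:15 PM UTC on Jan 20.
Flight 2 in UTC: 8:40 AM + 1:00 = 9:40 AM on Jan 19.
+1 hour 30 minutes → arrive 11:10 AM UTC on Jan 19.
Flight 2 lands earlier by 32 hours 5 minutes.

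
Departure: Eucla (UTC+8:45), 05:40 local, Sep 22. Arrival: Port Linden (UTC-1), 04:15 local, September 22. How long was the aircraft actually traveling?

8 hours 20 minutes

Departure in UTC: 05:40 − 8:45 = 20:55 on Sep 21.
Arrival in UTC: 04:15 + 1:00 = 05:15 on Sep 22.
Elapsed = 05:15 − 20:55 (+1 day) = 8 hours 20 minutes.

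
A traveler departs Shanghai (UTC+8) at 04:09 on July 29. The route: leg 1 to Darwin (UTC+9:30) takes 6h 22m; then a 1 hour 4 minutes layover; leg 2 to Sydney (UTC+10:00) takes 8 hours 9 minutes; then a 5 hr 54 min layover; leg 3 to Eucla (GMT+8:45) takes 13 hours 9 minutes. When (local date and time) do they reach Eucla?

15:32 on July 30

Convert departure to UTC: 04:09 − 8:00 = 20:09 UTC on Jul 28.
Add 6 hours 22 minutes leg 1 → 02:31 UTC (Jul 29).
Add 1 hour 4 minutes layover in Darwin → 03:35 UTC.
Add 8 hours 9 minutes leg 2 → 11:44 UTC.
Add 5 hours and 54 minutes layover in Sydney → 17:38 UTC.
Add 13 hours 9 minutes leg 3 → 06:47 UTC (Jul 30).
Eucla is UTC+8:45, so local arrival = 06:47 + 8:45 = 15:32 on Jul 30.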